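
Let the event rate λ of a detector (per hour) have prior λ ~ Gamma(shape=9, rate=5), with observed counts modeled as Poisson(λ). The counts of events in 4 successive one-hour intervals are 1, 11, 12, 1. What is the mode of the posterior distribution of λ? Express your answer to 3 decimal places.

Σxᵢ = 1+11+12+1 = 25, with n = 4.
Posterior ∝ λ^8e^(−5λ) · λ^25e^(−4λ) = λ^33e^(−9λ), i.e. Gamma(shape=34, rate=9).
The mode of a Gamma(a, b) with a ≥ 1 (shape–rate) is (a−1)/b = 33/9 ≈ 3.667.

λ̂_MAP = 3.667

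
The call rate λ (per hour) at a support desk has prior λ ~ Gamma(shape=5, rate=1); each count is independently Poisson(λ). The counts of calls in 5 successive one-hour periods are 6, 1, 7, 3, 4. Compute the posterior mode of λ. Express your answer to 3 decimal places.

λ̂_MAP = 4.167

Σxᵢ = 6+1+7+3+4 = 21, with n = 5.
Posterior ∝ λ^4e^(−1λ) · λ^21e^(−5λ) = λ^25e^(−6λ), i.e. Gamma(shape=26, rate=6).
The mode of a Gamma(a, b) with a ≥ 1 (shape–rate) is (a−1)/b = 25/6 ≈ 4.167.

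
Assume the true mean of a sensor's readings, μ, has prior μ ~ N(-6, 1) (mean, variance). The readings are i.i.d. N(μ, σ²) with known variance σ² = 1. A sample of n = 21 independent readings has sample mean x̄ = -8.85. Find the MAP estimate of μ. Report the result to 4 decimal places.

n = 21, x̄ = -8.85.
For a Normal prior and Normal likelihood with known variance, the posterior is Normal; its mode equals its mean, the precision-weighted average.
Prior precision 1/σ₀² = 1/1 = 1; data precision n/σ² = 21/1 = 21.
μ̂ = (1·(-6) + 21·(-8.85)) / (1 + 21) = (-191.85)/22 = -3837/440 ≈ -8.7205.

μ̂_MAP = -8.7205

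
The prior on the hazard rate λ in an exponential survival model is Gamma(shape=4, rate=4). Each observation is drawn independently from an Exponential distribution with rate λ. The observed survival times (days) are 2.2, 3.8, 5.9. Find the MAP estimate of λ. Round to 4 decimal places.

The Exponential(rate=λ) likelihood is ∝ λ^n e^(−λΣtᵢ). Here n = 3 and Σtᵢ = 2.2 + 3.8 + 5.9 = 11.9.
Posterior ∝ λ^3e^(−4λ) · λ^3e^(−11.9λ) = λ^6e^(−15.9λ), i.e. Gamma(7, 15.9).
Mode = (a−1)/b = 6/15.9 ≈ 0.3774.

λ̂_MAP = 0.3774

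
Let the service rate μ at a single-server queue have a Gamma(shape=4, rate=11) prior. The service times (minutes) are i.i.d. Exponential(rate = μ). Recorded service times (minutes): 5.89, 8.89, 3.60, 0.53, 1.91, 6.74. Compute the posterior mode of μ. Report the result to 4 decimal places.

The Exponential(rate=μ) likelihood is ∝ μ^n e^(−μΣtᵢ). Here n = 6 and Σtᵢ = 5.89 + 8.89 + 3.60 + 0.53 + 1.91 + 6.74 = 27.56.
Posterior ∝ μ^3e^(−11μ) · μ^6e^(−27.56μ) = μ^9e^(−38.56μ), i.e. Gamma(10, 38.56).
Mode = (a−1)/b = 9/38.56 ≈ 0.2334.

μ̂_MAP = 0.2334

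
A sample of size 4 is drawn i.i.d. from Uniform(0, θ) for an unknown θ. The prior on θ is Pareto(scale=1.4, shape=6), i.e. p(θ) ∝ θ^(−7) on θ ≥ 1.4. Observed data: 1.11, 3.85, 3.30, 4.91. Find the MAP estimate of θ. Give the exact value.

The Uniform(0, θ) likelihood is θ^(−n) for θ ≥ max(xᵢ), zero otherwise. Here max(xᵢ) = 4.91.
Posterior ∝ θ^(−7) · θ^(−4) = θ^(−11) on θ ≥ max(1.4, 4.91) = 4.91.
This density is strictly decreasing in θ, so the posterior mode lies at the lower boundary of the support.

θ̂_MAP = 4.91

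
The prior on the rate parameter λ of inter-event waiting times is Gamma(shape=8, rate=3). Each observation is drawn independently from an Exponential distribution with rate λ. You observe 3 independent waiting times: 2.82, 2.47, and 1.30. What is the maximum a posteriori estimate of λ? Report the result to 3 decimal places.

The Exponential(rate=λ) likelihood is ∝ λ^n e^(−λΣtᵢ). Here n = 3 and Σtᵢ = 2.82 + 2.47 + 1.30 = 6.59.
Posterior ∝ λ^7e^(−3λ) · λ^3e^(−6.59λ) = λ^10e^(−9.59λ), i.e. Gamma(11, 9.59).
Mode = (a−1)/b = 10/9.59 ≈ 1.043.

λ̂_MAP = 1.043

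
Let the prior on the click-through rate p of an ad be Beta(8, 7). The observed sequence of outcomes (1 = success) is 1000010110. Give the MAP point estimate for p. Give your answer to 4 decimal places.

Prior: Beta(8, 7).
Data: 4 successes in 10 trials (from the sequence). The binomial likelihood contributes p^4(1−p)^6, so the posterior is Beta(8+4, 7+6) = Beta(12, 13).
For Beta(a, b) with a, b > 1 the mode is (a−1)/(a+b−2) = 11/23 ≈ 0.4783.

p̂_MAP = 0.4783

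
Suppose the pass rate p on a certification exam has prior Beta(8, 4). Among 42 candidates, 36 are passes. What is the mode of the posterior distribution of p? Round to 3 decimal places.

p̂_MAP = 0.827

Prior: Beta(8, 4).
Data: 36 successes in 42 trials. The binomial likelihood contributes p^36(1−p)^6, so the posterior is Beta(8+36, 4+6) = Beta(44, 10).
For Beta(a, b) with a, b > 1 the mode is (a−1)/(a+b−2) = 43/52 ≈ 0.827.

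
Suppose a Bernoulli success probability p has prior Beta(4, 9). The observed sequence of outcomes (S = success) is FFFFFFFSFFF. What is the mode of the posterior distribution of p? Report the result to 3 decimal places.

p̂_MAP = 0.182

Prior: Beta(4, 9).
Data: 1 success in 11 trials (from the sequence). The binomial likelihood contributes p(1−p)^10, so the posterior is Beta(4+1, 9+10) = Beta(5, 19).
For Beta(a, b) with a, b > 1 the mode is (a−1)/(a+b−2) = 4/22 ≈ 0.182.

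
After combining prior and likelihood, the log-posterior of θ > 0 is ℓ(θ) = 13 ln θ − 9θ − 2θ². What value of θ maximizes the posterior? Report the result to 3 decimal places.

θ̂_MAP = 1.000

ℓ'(θ) = 13/θ − 9 − 4θ. Setting this to zero and multiplying by θ: 4θ² + 9θ − 13 = 0.
θ = (−9 + √(9² + 4·4·13)) / (2·4) = (−9 + √289) / 8 = (−9 + 17)/8 = 1.
ℓ''(θ) = −13/θ² − 4 < 0, confirming a maximum.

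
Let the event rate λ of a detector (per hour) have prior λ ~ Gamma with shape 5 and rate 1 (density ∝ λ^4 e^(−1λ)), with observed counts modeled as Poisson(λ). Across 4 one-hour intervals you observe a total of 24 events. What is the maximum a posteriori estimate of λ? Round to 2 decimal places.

λ̂_MAP = 5.60

Σxᵢ = 24, n = 4.
Posterior ∝ λ^4e^(−1λ) · λ^24e^(−4λ) = λ^28e^(−5λ), i.e. Gamma(shape=29, rate=5).
The mode of a Gamma(a, b) with a ≥ 1 (shape–rate) is (a−1)/b = 28/5 ≈ 5.60.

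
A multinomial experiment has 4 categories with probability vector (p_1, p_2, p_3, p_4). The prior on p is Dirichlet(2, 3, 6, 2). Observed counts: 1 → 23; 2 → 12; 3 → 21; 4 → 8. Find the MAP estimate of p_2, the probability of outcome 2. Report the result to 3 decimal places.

The posterior is Dirichlet(αᵢ + nᵢ) = Dirichlet(25, 15, 27, 10).
For a Dirichlet(a₁,…,a_K) with all aᵢ > 1, the mode has j-th component (aⱼ − 1)/(Σaᵢ − K).
Here Σaᵢ = 77 and K = 4, so p_2 = (15 − 1)/(77 − 4) = 14/73 ≈ 0.192.

MAP estimate: 0.192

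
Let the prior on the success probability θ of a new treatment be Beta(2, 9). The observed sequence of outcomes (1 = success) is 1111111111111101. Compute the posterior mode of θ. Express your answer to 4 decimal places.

Prior: Beta(2, 9).
Data: 15 successes in 16 trials (from the sequence). The binomial likelihood contributes θ^15(1−θ)^1, so the posterior is Beta(2+15, 9+1) = Beta(17, 10).
For Beta(a, b) with a, b > 1 the mode is (a−1)/(a+b−2) = 16/25 ≈ 0.6400.

θ̂_MAP = 0.6400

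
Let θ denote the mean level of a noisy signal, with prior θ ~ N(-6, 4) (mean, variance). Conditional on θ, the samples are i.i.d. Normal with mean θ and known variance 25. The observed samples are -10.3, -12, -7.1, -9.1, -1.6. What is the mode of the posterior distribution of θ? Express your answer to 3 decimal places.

n = 5; x̄ = ((-10.3) + (-12) + (-7.1) + (-9.1) + (-1.6))/5 = -40.1/5 = -8.02.
For a Normal prior and Normal likelihood with known variance, the posterior is Normal; its mode equals its mean, the precision-weighted average.
Prior precision 1/σ₀² = 1/4 = 0.25; data precision n/σ² = 5/25 = 0.2.
θ̂ = (0.25·(-6) + 0.2·(-8.02)) / (0.25 + 0.2) = (-3.104)/0.45 = -1552/225 ≈ -6.898.

θ̂_MAP = -6.898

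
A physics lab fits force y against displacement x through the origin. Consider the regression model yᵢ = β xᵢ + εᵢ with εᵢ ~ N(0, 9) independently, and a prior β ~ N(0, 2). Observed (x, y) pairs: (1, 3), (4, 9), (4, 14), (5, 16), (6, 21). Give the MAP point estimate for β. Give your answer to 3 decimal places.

β̂_MAP = 3.056

log p(β | y) = −Σ(yᵢ − βxᵢ)²/(2·9) − β²/(2·2) + const.
Setting the derivative to zero: Σxᵢ(yᵢ − βxᵢ)/9 − β/2 = 0, so β = Σxᵢyᵢ / (Σxᵢ² + σ²/τ²).
Σxᵢyᵢ = 1·3 + 4·9 + 4·14 + 5·16 + 6·21 = 301; Σxᵢ² = 94; σ²/τ² = 4.5.
β̂_MAP = 301 / (94 + 4.5) = 301/98.5 ≈ 3.056.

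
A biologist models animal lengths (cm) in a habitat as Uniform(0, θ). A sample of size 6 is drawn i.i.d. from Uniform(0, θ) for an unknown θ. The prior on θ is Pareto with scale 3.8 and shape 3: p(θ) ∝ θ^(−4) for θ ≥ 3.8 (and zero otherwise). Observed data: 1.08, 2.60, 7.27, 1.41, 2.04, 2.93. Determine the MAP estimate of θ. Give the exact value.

θ̂_MAP = 7.27

The Uniform(0, θ) likelihood is θ^(−n) for θ ≥ max(xᵢ), zero otherwise. Here max(xᵢ) = 7.27.
Posterior ∝ θ^(−4) · θ^(−6) = θ^(−10) on θ ≥ max(3.8, 7.27) = 7.27.
This density is strictly decreasing in θ, so the posterior mode lies at the lower boundary of the support.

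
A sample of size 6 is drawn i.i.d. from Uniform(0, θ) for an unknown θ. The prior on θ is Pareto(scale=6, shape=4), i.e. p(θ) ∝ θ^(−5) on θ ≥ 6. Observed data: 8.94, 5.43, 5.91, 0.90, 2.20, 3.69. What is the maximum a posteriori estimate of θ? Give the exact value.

θ̂_MAP = 8.94

The Uniform(0, θ) likelihood is θ^(−n) for θ ≥ max(xᵢ), zero otherwise. Here max(xᵢ) = 8.94.
Posterior ∝ θ^(−5) · θ^(−6) = θ^(−11) on θ ≥ max(6, 8.94) = 8.94.
This density is strictly decreasing in θ, so the posterior mode lies at the lower boundary of the support.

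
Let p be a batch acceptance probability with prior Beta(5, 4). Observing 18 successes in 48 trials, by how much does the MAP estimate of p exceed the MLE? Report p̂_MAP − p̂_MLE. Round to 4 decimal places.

MAP − MLE = 0.0250

Posterior is Beta(23, 34); MAP = (23−1)/(57−2) = 22/55 ≈ 0.40000.
MLE ignores the prior: p̂_MLE = k/n = 18/48 ≈ 0.37500.
Difference = 22/55 − 18/48 = 1/40 ≈ 0.0250.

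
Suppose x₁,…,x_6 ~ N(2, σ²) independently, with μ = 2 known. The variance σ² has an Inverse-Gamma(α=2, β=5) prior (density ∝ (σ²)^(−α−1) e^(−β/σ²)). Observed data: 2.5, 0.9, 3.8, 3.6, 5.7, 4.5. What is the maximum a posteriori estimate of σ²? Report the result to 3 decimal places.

σ̂²_MAP = 3.100

Sum of squared deviations about the known mean: SS = (2.5−2)² + (0.9−2)² + (3.8−2)² + (3.6−2)² + (5.7−2)² + (4.5−2)² = 27.2.
The Normal likelihood contributes (σ²)^(−n/2) exp(−SS/(2σ²)), so the posterior is Inverse-Gamma(α + n/2, β + SS/2) = Inverse-Gamma(5, 18.6).
The mode of Inverse-Gamma(a, b) is b/(a+1) = 18.6/6 ≈ 3.100.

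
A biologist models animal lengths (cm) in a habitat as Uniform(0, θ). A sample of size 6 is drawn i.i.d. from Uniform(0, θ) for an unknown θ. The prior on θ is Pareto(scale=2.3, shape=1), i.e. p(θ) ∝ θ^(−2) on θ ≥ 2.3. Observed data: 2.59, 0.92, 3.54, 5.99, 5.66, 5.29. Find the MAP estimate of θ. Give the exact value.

θ̂_MAP = 5.99

The Uniform(0, θ) likelihood is θ^(−n) for θ ≥ max(xᵢ), zero otherwise. Here max(xᵢ) = 5.99.
Posterior ∝ θ^(−2) · θ^(−6) = θ^(−8) on θ ≥ max(2.3, 5.99) = 5.99.
This density is strictly decreasing in θ, so the posterior mode lies at the lower boundary of the support.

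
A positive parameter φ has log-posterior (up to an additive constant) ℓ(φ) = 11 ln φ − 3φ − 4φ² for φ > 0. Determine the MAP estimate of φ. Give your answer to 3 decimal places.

ℓ'(φ) = 11/φ − 3 − 8φ. Setting this to zero and multiplying by φ: 8φ² + 3φ − 11 = 0.
φ = (−3 + √(3² + 4·8·11)) / (2·8) = (−3 + √361) / 16 = (−3 + 19)/16 = 1.
ℓ''(φ) = −11/φ² − 8 < 0, confirming a maximum.

φ̂_MAP = 1.000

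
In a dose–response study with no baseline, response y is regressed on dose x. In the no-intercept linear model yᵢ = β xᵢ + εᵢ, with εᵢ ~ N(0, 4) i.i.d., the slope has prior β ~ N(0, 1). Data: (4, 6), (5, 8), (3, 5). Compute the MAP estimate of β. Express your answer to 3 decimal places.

log p(β | y) = −Σ(yᵢ − βxᵢ)²/(2·4) − β²/(2·1) + const.
Setting the derivative to zero: Σxᵢ(yᵢ − βxᵢ)/4 − β/1 = 0, so β = Σxᵢyᵢ / (Σxᵢ² + σ²/τ²).
Σxᵢyᵢ = 4·6 + 5·8 + 3·5 = 79; Σxᵢ² = 50; σ²/τ² = 4.
β̂_MAP = 79 / (50 + 4) = 79/54 ≈ 1.463.

β̂_MAP = 1.463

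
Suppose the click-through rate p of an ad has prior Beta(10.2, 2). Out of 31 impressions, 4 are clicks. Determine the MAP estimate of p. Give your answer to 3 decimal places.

p̂_MAP = 0.320

Prior: Beta(10.2, 2).
Data: 4 successes in 31 trials. The binomial likelihood contributes p^4(1−p)^27, so the posterior is Beta(10.2+4, 2+27) = Beta(14.2, 29).
For Beta(a, b) with a, b > 1 the mode is (a−1)/(a+b−2) = 13.2/41.2 ≈ 0.320.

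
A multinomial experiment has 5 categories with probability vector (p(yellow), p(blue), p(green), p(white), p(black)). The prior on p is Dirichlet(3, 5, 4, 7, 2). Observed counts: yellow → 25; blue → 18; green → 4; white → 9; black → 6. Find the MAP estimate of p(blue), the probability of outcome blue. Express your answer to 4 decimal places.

The posterior is Dirichlet(αᵢ + nᵢ) = Dirichlet(28, 23, 8, 16, 8).
For a Dirichlet(a₁,…,a_K) with all aᵢ > 1, the mode has j-th component (aⱼ − 1)/(Σaᵢ − K).
Here Σaᵢ = 83 and K = 5, so p(blue) = (23 − 1)/(83 − 5) = 22/78 ≈ 0.2821.

MAP estimate of p(blue) = 0.2821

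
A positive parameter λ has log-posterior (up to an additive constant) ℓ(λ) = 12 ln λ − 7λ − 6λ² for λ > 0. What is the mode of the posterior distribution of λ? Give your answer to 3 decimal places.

λ̂_MAP = 0.750

ℓ'(λ) = 12/λ − 7 − 12λ. Setting this to zero and multiplying by λ: 12λ² + 7λ − 12 = 0.
λ = (−7 + √(7² + 4·12·12)) / (2·12) = (−7 + √625) / 24 = (−7 + 25)/24 = 3/4.
ℓ''(λ) = −12/λ² − 12 < 0, confirming a maximum.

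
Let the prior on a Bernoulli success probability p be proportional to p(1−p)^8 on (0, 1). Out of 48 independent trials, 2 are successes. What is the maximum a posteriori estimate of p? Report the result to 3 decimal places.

p̂_MAP = 0.053

The prior density ∝ p(1−p)^8 is the kernel of Beta(2, 9).
Data: 2 successes in 48 trials. The binomial likelihood contributes p^2(1−p)^46, so the posterior is Beta(2+2, 9+46) = Beta(4, 55).
For Beta(a, b) with a, b > 1 the mode is (a−1)/(a+b−2) = 3/57 ≈ 0.053.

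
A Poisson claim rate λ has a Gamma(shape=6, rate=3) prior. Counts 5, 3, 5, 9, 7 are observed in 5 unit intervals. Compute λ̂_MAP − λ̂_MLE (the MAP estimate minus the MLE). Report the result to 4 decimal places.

Σxᵢ = 29. Posterior is Gamma(35, 8); MAP = (35−1)/8 = 34/8 ≈ 4.25000.
MLE = x̄ = 29/5 ≈ 5.80000.
Difference = 34/8 − 29/5 = -31/20 ≈ -1.5500.

MAP − MLE = -1.5500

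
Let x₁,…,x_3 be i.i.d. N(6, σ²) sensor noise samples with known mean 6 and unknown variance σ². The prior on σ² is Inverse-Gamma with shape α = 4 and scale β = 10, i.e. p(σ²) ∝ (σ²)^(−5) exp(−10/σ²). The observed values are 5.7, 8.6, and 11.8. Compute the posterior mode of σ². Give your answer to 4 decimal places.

σ̂²_MAP = 4.6531

Sum of squared deviations about the known mean: SS = (5.7−6)² + (8.6−6)² + (11.8−6)² = 40.49.
The Normal likelihood contributes (σ²)^(−n/2) exp(−SS/(2σ²)), so the posterior is Inverse-Gamma(α + n/2, β + SS/2) = Inverse-Gamma(5.5, 30.245).
The mode of Inverse-Gamma(a, b) is b/(a+1) = 30.245/6.5 ≈ 4.6531.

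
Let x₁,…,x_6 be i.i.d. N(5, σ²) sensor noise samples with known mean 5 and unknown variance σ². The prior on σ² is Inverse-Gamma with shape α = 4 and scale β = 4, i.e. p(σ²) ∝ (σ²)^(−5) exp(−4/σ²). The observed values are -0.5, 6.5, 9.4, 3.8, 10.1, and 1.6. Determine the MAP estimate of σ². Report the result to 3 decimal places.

σ̂²_MAP = 6.179

Sum of squared deviations about the known mean: SS = (-0.5−5)² + (6.5−5)² + (9.4−5)² + (3.8−5)² + (10.1−5)² + (1.6−5)² = 90.87.
The Normal likelihood contributes (σ²)^(−n/2) exp(−SS/(2σ²)), so the posterior is Inverse-Gamma(α + n/2, β + SS/2) = Inverse-Gamma(7, 49.435).
The mode of Inverse-Gamma(a, b) is b/(a+1) = 49.435/8 ≈ 6.179.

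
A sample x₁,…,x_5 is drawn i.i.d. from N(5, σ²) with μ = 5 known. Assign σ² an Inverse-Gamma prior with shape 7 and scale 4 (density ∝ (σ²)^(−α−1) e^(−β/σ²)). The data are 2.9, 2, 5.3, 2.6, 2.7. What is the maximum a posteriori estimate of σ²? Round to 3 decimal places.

σ̂²_MAP = 1.550

Sum of squared deviations about the known mean: SS = (2.9−5)² + (2−5)² + (5.3−5)² + (2.6−5)² + (2.7−5)² = 24.55.
The Normal likelihood contributes (σ²)^(−n/2) exp(−SS/(2σ²)), so the posterior is Inverse-Gamma(α + n/2, β + SS/2) = Inverse-Gamma(9.5, 16.275).
The mode of Inverse-Gamma(a, b) is b/(a+1) = 16.275/10.5 ≈ 1.550.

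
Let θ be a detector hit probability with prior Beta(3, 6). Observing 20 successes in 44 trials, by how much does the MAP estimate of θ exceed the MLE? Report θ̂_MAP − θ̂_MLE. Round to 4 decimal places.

MAP − MLE = -0.0232

Posterior is Beta(23, 30); MAP = (23−1)/(53−2) = 22/51 ≈ 0.43137.
MLE ignores the prior: θ̂_MLE = k/n = 20/44 ≈ 0.45455.
Difference = 22/51 − 20/44 = -13/561 ≈ -0.0232.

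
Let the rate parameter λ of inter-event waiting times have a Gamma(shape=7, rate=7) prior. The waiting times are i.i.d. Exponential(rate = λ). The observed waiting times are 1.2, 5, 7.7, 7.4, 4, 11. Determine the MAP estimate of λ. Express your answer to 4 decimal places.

λ̂_MAP = 0.2771

The Exponential(rate=λ) likelihood is ∝ λ^n e^(−λΣtᵢ). Here n = 6 and Σtᵢ = 1.2 + 5 + 7.7 + 7.4 + 4 + 11 = 36.3.
Posterior ∝ λ^6e^(−7λ) · λ^6e^(−36.3λ) = λ^12e^(−43.3λ), i.e. Gamma(13, 43.3).
Mode = (a−1)/b = 12/43.3 ≈ 0.2771.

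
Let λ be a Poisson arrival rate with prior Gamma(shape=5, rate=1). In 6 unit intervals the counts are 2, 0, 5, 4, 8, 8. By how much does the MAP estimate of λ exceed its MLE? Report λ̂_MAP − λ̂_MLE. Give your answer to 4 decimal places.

Σxᵢ = 27. Posterior is Gamma(32, 7); MAP = (32−1)/7 = 31/7 ≈ 4.42857.
MLE = x̄ = 27/6 ≈ 4.50000.
Difference = 31/7 − 27/6 = -1/14 ≈ -0.0714.

MAP − MLE = -0.0714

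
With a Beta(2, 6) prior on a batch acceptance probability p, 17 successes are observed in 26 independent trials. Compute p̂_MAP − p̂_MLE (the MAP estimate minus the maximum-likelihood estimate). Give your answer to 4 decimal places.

MAP − MLE = -0.0913

Posterior is Beta(19, 15); MAP = (19−1)/(34−2) = 18/32 ≈ 0.56250.
MLE ignores the prior: p̂_MLE = k/n = 17/26 ≈ 0.65385.
Difference = 18/32 − 17/26 = -19/208 ≈ -0.0913.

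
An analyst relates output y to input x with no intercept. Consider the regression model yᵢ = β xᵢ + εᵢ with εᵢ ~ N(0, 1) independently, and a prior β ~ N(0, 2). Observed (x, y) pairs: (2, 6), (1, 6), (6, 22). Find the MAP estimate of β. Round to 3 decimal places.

log p(β | y) = −Σ(yᵢ − βxᵢ)²/(2·1) − β²/(2·2) + const.
Setting the derivative to zero: Σxᵢ(yᵢ − βxᵢ)/1 − β/2 = 0, so β = Σxᵢyᵢ / (Σxᵢ² + σ²/τ²).
Σxᵢyᵢ = 2·6 + 1·6 + 6·22 = 150; Σxᵢ² = 41; σ²/τ² = 0.5.
β̂_MAP = 150 / (41 + 0.5) = 150/41.5 ≈ 3.614.

β̂_MAP = 3.614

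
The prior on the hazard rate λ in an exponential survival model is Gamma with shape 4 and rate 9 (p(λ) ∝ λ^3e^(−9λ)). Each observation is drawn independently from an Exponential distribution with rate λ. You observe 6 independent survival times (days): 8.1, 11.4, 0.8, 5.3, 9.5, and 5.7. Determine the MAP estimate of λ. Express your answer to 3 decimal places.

The Exponential(rate=λ) likelihood is ∝ λ^n e^(−λΣtᵢ). Here n = 6 and Σtᵢ = 8.1 + 11.4 + 0.8 + 5.3 + 9.5 + 5.7 = 40.8.
Posterior ∝ λ^3e^(−9λ) · λ^6e^(−40.8λ) = λ^9e^(−49.8λ), i.e. Gamma(10, 49.8).
Mode = (a−1)/b = 9/49.8 ≈ 0.181.

λ̂_MAP = 0.181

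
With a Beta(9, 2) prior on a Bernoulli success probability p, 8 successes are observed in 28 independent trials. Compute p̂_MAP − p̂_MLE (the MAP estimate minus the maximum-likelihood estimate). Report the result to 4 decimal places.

Posterior is Beta(17, 22); MAP = (17−1)/(39−2) = 16/37 ≈ 0.43243.
MLE ignores the prior: p̂_MLE = k/n = 8/28 ≈ 0.28571.
Difference = 16/37 − 8/28 = 38/259 ≈ 0.1467.

MAP − MLE = 0.1467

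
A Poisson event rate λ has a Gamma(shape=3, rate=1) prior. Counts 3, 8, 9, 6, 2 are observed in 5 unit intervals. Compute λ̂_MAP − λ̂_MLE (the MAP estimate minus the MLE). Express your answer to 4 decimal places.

MAP − MLE = -0.6000

Σxᵢ = 28. Posterior is Gamma(31, 6); MAP = (31−1)/6 = 30/6 ≈ 5.00000.
MLE = x̄ = 28/5 ≈ 5.60000.
Difference = 30/6 − 28/5 = -3/5 ≈ -0.6000.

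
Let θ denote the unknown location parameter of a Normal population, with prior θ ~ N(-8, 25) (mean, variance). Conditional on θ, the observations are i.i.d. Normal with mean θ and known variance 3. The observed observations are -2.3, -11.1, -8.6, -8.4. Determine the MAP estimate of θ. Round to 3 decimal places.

n = 4; x̄ = ((-2.3) + (-11.1) + (-8.6) + (-8.4))/4 = -30.4/4 = -7.6.
For a Normal prior and Normal likelihood with known variance, the posterior is Normal; its mode equals its mean, the precision-weighted average.
Prior precision 1/σ₀² = 1/25 = 0.04; data precision n/σ² = 4/3.
θ̂ = (0.04·(-8) + (4/3)·(-7.6)) / (0.04 + 4/3) = (-784/75)/(103/75) = -784/103 ≈ -7.612.

θ̂_MAP = -7.612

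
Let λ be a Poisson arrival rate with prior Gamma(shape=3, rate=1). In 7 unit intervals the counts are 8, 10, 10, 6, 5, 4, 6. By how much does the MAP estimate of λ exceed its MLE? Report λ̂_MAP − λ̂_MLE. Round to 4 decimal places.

MAP − MLE = -0.6250

Σxᵢ = 49. Posterior is Gamma(52, 8); MAP = (52−1)/8 = 51/8 ≈ 6.37500.
MLE = x̄ = 49/7 ≈ 7.00000.
Difference = 51/8 − 49/7 = -5/8 ≈ -0.6250.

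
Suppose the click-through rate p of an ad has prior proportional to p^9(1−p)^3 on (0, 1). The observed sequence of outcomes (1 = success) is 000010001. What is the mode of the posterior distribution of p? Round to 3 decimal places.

The prior density ∝ p^9(1−p)^3 is the kernel of Beta(10, 4).
Data: 2 successes in 9 trials (from the sequence). The binomial likelihood contributes p^2(1−p)^7, so the posterior is Beta(10+2, 4+7) = Beta(12, 11).
For Beta(a, b) with a, b > 1 the mode is (a−1)/(a+b−2) = 11/21 ≈ 0.524.

p̂_MAP = 0.524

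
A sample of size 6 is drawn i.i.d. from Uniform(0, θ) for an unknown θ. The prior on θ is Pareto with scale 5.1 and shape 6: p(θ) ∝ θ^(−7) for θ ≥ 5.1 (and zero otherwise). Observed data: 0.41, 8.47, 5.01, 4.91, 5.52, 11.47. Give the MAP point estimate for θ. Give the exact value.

The Uniform(0, θ) likelihood is θ^(−n) for θ ≥ max(xᵢ), zero otherwise. Here max(xᵢ) = 11.47.
Posterior ∝ θ^(−7) · θ^(−6) = θ^(−13) on θ ≥ max(5.1, 11.47) = 11.47.
This density is strictly decreasing in θ, so the posterior mode lies at the lower boundary of the support.

θ̂_MAP = 11.47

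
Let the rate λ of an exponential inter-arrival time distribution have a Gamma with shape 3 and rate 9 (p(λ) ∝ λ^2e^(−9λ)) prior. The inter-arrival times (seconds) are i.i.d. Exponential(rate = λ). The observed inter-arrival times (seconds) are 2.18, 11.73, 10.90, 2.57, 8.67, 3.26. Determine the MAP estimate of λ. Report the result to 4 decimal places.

The Exponential(rate=λ) likelihood is ∝ λ^n e^(−λΣtᵢ). Here n = 6 and Σtᵢ = 2.18 + 11.73 + 10.90 + 2.57 + 8.67 + 3.26 = 39.31.
Posterior ∝ λ^2e^(−9λ) · λ^6e^(−39.31λ) = λ^8e^(−48.31λ), i.e. Gamma(9, 48.31).
Mode = (a−1)/b = 8/48.31 ≈ 0.1656.

λ̂_MAP = 0.1656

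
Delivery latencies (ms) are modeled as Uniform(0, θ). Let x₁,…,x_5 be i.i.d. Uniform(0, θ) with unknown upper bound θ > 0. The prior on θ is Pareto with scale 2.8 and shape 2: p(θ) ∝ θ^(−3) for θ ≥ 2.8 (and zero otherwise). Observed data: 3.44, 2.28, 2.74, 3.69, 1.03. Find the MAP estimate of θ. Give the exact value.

θ̂_MAP = 3.69

The Uniform(0, θ) likelihood is θ^(−n) for θ ≥ max(xᵢ), zero otherwise. Here max(xᵢ) = 3.69.
Posterior ∝ θ^(−3) · θ^(−5) = θ^(−8) on θ ≥ max(2.8, 3.69) = 3.69.
This density is strictly decreasing in θ, so the posterior mode lies at the lower boundary of the support.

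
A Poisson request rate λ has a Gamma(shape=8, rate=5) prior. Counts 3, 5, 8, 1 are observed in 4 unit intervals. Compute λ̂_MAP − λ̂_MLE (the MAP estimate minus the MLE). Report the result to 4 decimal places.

Σxᵢ = 17. Posterior is Gamma(25, 9); MAP = (25−1)/9 = 24/9 ≈ 2.66667.
MLE = x̄ = 17/4 ≈ 4.25000.
Difference = 24/9 − 17/4 = -19/12 ≈ -1.5833.

MAP − MLE = -1.5833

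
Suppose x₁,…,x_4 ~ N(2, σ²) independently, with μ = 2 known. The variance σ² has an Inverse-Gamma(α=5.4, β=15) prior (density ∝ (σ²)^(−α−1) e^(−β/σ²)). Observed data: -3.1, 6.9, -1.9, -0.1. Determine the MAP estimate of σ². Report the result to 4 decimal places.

Sum of squared deviations about the known mean: SS = (-3.1−2)² + (6.9−2)² + (-1.9−2)² + (-0.1−2)² = 69.64.
The Normal likelihood contributes (σ²)^(−n/2) exp(−SS/(2σ²)), so the posterior is Inverse-Gamma(α + n/2, β + SS/2) = Inverse-Gamma(7.4, 49.82).
The mode of Inverse-Gamma(a, b) is b/(a+1) = 49.82/8.4 ≈ 5.9310.

σ̂²_MAP = 5.9310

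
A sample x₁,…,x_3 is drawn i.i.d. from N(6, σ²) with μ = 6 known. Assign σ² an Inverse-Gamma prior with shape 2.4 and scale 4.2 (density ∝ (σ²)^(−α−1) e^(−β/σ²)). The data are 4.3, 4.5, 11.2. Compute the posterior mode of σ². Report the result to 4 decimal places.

σ̂²_MAP = 4.1408

Sum of squared deviations about the known mean: SS = (4.3−6)² + (4.5−6)² + (11.2−6)² = 32.18.
The Normal likelihood contributes (σ²)^(−n/2) exp(−SS/(2σ²)), so the posterior is Inverse-Gamma(α + n/2, β + SS/2) = Inverse-Gamma(3.9, 20.29).
The mode of Inverse-Gamma(a, b) is b/(a+1) = 20.29/4.9 ≈ 4.1408.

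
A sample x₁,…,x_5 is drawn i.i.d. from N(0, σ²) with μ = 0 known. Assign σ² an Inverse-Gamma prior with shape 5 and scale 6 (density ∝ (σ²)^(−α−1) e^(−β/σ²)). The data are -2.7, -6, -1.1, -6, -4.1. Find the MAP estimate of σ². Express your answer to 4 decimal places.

σ̂²_MAP = 6.4300

Sum of squared deviations about the known mean: SS = (-2.7−0)² + (-6−0)² + (-1.1−0)² + (-6−0)² + (-4.1−0)² = 97.31.
The Normal likelihood contributes (σ²)^(−n/2) exp(−SS/(2σ²)), so the posterior is Inverse-Gamma(α + n/2, β + SS/2) = Inverse-Gamma(7.5, 54.655).
The mode of Inverse-Gamma(a, b) is b/(a+1) = 54.655/8.5 ≈ 6.4300.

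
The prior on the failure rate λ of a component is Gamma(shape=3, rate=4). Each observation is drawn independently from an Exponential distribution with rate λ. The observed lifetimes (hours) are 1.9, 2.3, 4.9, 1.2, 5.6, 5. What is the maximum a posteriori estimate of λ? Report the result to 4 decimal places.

The Exponential(rate=λ) likelihood is ∝ λ^n e^(−λΣtᵢ). Here n = 6 and Σtᵢ = 1.9 + 2.3 + 4.9 + 1.2 + 5.6 + 5 = 20.9.
Posterior ∝ λ^2e^(−4λ) · λ^6e^(−20.9λ) = λ^8e^(−24.9λ), i.e. Gamma(9, 24.9).
Mode = (a−1)/b = 8/24.9 ≈ 0.3213.

λ̂_MAP = 0.3213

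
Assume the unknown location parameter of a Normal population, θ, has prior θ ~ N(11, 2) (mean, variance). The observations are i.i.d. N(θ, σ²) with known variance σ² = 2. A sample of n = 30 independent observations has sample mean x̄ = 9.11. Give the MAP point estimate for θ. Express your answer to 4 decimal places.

θ̂_MAP = 9.1710

n = 30, x̄ = 9.11.
For a Normal prior and Normal likelihood with known variance, the posterior is Normal; its mode equals its mean, the precision-weighted average.
Prior precision 1/σ₀² = 1/2 = 0.5; data precision n/σ² = 30/2 = 15.
θ̂ = (0.5·11 + 15·9.11) / (0.5 + 15) = 142.15/15.5 = 2843/310 ≈ 9.1710.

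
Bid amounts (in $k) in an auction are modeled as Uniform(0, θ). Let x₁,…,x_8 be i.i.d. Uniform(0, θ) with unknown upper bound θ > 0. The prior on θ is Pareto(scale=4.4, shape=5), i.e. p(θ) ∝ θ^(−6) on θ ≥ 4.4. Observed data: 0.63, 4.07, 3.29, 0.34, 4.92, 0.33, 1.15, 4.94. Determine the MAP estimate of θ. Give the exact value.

θ̂_MAP = 4.94

The Uniform(0, θ) likelihood is θ^(−n) for θ ≥ max(xᵢ), zero otherwise. Here max(xᵢ) = 4.94.
Posterior ∝ θ^(−6) · θ^(−8) = θ^(−14) on θ ≥ max(4.4, 4.94) = 4.94.
This density is strictly decreasing in θ, so the posterior mode lies at the lower boundary of the support.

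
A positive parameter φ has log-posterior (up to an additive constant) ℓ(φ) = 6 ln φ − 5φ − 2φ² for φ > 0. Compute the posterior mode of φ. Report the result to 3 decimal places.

ℓ'(φ) = 6/φ − 5 − 4φ. Setting this to zero and multiplying by φ: 4φ² + 5φ − 6 = 0.
φ = (−5 + √(5² + 4·4·6)) / (2·4) = (−5 + √121) / 8 = (−5 + 11)/8 = 3/4.
ℓ''(φ) = −6/φ² − 4 < 0, confirming a maximum.

φ̂_MAP = 0.750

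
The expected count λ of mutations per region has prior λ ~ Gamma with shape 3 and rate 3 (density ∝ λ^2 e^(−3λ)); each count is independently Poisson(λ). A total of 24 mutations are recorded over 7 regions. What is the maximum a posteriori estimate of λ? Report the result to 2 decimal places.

Σxᵢ = 24, n = 7.
Posterior ∝ λ^2e^(−3λ) · λ^24e^(−7λ) = λ^26e^(−10λ), i.e. Gamma(shape=27, rate=10).
The mode of a Gamma(a, b) with a ≥ 1 (shape–rate) is (a−1)/b = 26/10 ≈ 2.60.

λ̂_MAP = 2.60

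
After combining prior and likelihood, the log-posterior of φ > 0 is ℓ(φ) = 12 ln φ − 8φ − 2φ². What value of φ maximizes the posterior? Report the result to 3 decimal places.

ℓ'(φ) = 12/φ − 8 − 4φ. Setting this to zero and multiplying by φ: 4φ² + 8φ − 12 = 0.
φ = (−8 + √(8² + 4·4·12)) / (2·4) = (−8 + √256) / 8 = (−8 + 16)/8 = 1.
ℓ''(φ) = −12/φ² − 4 < 0, confirming a maximum.

φ̂_MAP = 1.000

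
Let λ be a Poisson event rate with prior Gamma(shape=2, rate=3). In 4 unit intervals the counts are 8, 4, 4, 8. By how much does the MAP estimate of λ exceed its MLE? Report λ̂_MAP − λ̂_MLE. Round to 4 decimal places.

Σxᵢ = 24. Posterior is Gamma(26, 7); MAP = (26−1)/7 = 25/7 ≈ 3.57143.
MLE = x̄ = 24/4 ≈ 6.00000.
Difference = 25/7 − 24/4 = -17/7 ≈ -2.4286.

MAP − MLE = -2.4286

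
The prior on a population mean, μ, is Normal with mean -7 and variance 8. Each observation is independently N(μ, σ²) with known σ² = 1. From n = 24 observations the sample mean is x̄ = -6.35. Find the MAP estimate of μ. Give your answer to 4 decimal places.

μ̂_MAP = -6.3534

n = 24, x̄ = -6.35.
For a Normal prior and Normal likelihood with known variance, the posterior is Normal; its mode equals its mean, the precision-weighted average.
Prior precision 1/σ₀² = 1/8 = 0.125; data precision n/σ² = 24/1 = 24.
μ̂ = (0.125·(-7) + 24·(-6.35)) / (0.125 + 24) = (-153.275)/24.125 = -6131/965 ≈ -6.3534.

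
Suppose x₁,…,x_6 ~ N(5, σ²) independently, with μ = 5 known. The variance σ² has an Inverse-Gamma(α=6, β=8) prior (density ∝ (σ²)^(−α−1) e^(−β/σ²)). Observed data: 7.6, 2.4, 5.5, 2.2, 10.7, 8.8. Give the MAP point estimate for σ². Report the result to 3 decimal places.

σ̂²_MAP = 4.227

Sum of squared deviations about the known mean: SS = (7.6−5)² + (2.4−5)² + (5.5−5)² + (2.2−5)² + (10.7−5)² + (8.8−5)² = 68.54.
The Normal likelihood contributes (σ²)^(−n/2) exp(−SS/(2σ²)), so the posterior is Inverse-Gamma(α + n/2, β + SS/2) = Inverse-Gamma(9, 42.27).
The mode of Inverse-Gamma(a, b) is b/(a+1) = 42.27/10 ≈ 4.227.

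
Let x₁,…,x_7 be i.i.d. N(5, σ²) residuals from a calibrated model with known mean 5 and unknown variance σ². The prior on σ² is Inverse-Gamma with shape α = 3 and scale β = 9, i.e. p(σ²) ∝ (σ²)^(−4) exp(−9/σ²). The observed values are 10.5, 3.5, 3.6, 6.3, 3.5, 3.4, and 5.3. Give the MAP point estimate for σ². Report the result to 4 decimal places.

σ̂²_MAP = 3.9367

Sum of squared deviations about the known mean: SS = (10.5−5)² + (3.5−5)² + (3.6−5)² + (6.3−5)² + (3.5−5)² + (3.4−5)² + (5.3−5)² = 41.05.
The Normal likelihood contributes (σ²)^(−n/2) exp(−SS/(2σ²)), so the posterior is Inverse-Gamma(α + n/2, β + SS/2) = Inverse-Gamma(6.5, 29.525).
The mode of Inverse-Gamma(a, b) is b/(a+1) = 29.525/7.5 ≈ 3.9367.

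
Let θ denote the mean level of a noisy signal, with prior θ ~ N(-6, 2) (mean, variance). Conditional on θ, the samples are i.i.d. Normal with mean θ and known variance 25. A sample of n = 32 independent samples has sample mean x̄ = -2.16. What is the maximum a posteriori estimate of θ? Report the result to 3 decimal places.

n = 32, x̄ = -2.16.
For a Normal prior and Normal likelihood with known variance, the posterior is Normal; its mode equals its mean, the precision-weighted average.
Prior precision 1/σ₀² = 1/2 = 0.5; data precision n/σ² = 32/25 = 1.28.
θ̂ = (0.5·(-6) + 1.28·(-2.16)) / (0.5 + 1.28) = (-5.7648)/1.78 = -7206/2225 ≈ -3.239.

θ̂_MAP = -3.239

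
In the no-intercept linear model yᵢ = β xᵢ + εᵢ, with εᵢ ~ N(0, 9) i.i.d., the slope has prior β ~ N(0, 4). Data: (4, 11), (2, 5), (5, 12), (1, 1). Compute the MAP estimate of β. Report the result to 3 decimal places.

log p(β | y) = −Σ(yᵢ − βxᵢ)²/(2·9) − β²/(2·4) + const.
Setting the derivative to zero: Σxᵢ(yᵢ − βxᵢ)/9 − β/4 = 0, so β = Σxᵢyᵢ / (Σxᵢ² + σ²/τ²).
Σxᵢyᵢ = 4·11 + 2·5 + 5·12 + 1·1 = 115; Σxᵢ² = 46; σ²/τ² = 2.25.
β̂_MAP = 115 / (46 + 2.25) = 115/48.25 ≈ 2.383.

β̂_MAP = 2.383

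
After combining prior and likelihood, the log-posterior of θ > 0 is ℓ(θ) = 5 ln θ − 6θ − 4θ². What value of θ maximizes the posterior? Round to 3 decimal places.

θ̂_MAP = 0.500

ℓ'(θ) = 5/θ − 6 − 8θ. Setting this to zero and multiplying by θ: 8θ² + 6θ − 5 = 0.
θ = (−6 + √(6² + 4·8·5)) / (2·8) = (−6 + √196) / 16 = (−6 + 14)/16 = 1/2.
ℓ''(θ) = −5/θ² − 8 < 0, confirming a maximum.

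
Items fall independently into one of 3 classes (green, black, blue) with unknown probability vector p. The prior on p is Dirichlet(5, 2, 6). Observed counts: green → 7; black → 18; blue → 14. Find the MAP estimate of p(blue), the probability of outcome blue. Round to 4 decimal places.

MAP estimate of p(blue) = 0.3878

The posterior is Dirichlet(αᵢ + nᵢ) = Dirichlet(12, 20, 20).
For a Dirichlet(a₁,…,a_K) with all aᵢ > 1, the mode has j-th component (aⱼ − 1)/(Σaᵢ − K).
Here Σaᵢ = 52 and K = 3, so p(blue) = (20 − 1)/(52 − 3) = 19/49 ≈ 0.3878.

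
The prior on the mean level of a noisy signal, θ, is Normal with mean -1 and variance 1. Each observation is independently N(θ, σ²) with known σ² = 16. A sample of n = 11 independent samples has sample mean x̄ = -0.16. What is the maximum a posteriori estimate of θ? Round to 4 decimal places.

θ̂_MAP = -0.6578

n = 11, x̄ = -0.16.
For a Normal prior and Normal likelihood with known variance, the posterior is Normal; its mode equals its mean, the precision-weighted average.
Prior precision 1/σ₀² = 1/1 = 1; data precision n/σ² = 11/16 = 0.6875.
θ̂ = (1·(-1) + 0.6875·(-0.16)) / (1 + 0.6875) = (-1.11)/1.6875 = -148/225 ≈ -0.6578.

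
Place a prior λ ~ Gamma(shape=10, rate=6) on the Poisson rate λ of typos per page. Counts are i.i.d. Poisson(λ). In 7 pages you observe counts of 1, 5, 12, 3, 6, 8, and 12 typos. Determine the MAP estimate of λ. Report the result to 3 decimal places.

Σxᵢ = 1+5+12+3+6+8+12 = 47, with n = 7.
Posterior ∝ λ^9e^(−6λ) · λ^47e^(−7λ) = λ^56e^(−13λ), i.e. Gamma(shape=57, rate=13).
The mode of a Gamma(a, b) with a ≥ 1 (shape–rate) is (a−1)/b = 56/13 ≈ 4.308.

λ̂_MAP = 4.308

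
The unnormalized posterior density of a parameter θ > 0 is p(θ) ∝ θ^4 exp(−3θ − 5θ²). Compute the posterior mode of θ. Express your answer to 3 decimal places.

θ̂_MAP = 0.500

ℓ'(θ) = 4/θ − 3 − 10θ. Setting this to zero and multiplying by θ: 10θ² + 3θ − 4 = 0.
θ = (−3 + √(3² + 4·10·4)) / (2·10) = (−3 + √169) / 20 = (−3 + 13)/20 = 1/2.
ℓ''(θ) = −4/θ² − 10 < 0, confirming a maximum.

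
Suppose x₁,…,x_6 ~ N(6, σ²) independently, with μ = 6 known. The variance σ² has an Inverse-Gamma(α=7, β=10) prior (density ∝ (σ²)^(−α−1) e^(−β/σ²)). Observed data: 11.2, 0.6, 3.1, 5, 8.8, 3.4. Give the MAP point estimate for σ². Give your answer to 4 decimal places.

Sum of squared deviations about the known mean: SS = (11.2−6)² + (0.6−6)² + (3.1−6)² + (5−6)² + (8.8−6)² + (3.4−6)² = 80.21.
The Normal likelihood contributes (σ²)^(−n/2) exp(−SS/(2σ²)), so the posterior is Inverse-Gamma(α + n/2, β + SS/2) = Inverse-Gamma(10, 50.105).
The mode of Inverse-Gamma(a, b) is b/(a+1) = 50.105/11 ≈ 4.5550.

σ̂²_MAP = 4.5550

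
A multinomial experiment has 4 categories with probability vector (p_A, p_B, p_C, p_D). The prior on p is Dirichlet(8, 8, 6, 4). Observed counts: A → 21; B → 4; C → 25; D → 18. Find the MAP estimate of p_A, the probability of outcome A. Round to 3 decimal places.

MAP estimate of p_A = 0.311

The posterior is Dirichlet(αᵢ + nᵢ) = Dirichlet(29, 12, 31, 22).
For a Dirichlet(a₁,…,a_K) with all aᵢ > 1, the mode has j-th component (aⱼ − 1)/(Σaᵢ − K).
Here Σaᵢ = 94 and K = 4, so p_A = (29 − 1)/(94 − 4) = 28/90 ≈ 0.311.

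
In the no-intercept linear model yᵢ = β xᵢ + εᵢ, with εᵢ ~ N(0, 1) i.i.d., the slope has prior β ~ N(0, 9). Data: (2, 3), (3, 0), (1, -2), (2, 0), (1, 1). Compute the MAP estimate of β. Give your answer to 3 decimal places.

β̂_MAP = 0.262

log p(β | y) = −Σ(yᵢ − βxᵢ)²/(2·1) − β²/(2·9) + const.
Setting the derivative to zero: Σxᵢ(yᵢ − βxᵢ)/1 − β/9 = 0, so β = Σxᵢyᵢ / (Σxᵢ² + σ²/τ²).
Σxᵢyᵢ = 2·3 + 3·0 + 1·(-2) + 2·0 + 1·1 = 5; Σxᵢ² = 19; σ²/τ² = 1/9.
β̂_MAP = 5 / (19 + 1/9) = 5/(172/9) = 45/172 ≈ 0.262.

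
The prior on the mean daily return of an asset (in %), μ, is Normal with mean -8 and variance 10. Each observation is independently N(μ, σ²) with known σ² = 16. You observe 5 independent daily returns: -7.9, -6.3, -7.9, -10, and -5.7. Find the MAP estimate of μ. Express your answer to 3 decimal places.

μ̂_MAP = -7.667

n = 5; x̄ = ((-7.9) + (-6.3) + (-7.9) + (-10) + (-5.7))/5 = -37.8/5 = -7.56.
For a Normal prior and Normal likelihood with known variance, the posterior is Normal; its mode equals its mean, the precision-weighted average.
Prior precision 1/σ₀² = 1/10 = 0.1; data precision n/σ² = 5/16 = 0.3125.
μ̂ = (0.1·(-8) + 0.3125·(-7.56)) / (0.1 + 0.3125) = (-3.1625)/0.4125 = -23/3 ≈ -7.667.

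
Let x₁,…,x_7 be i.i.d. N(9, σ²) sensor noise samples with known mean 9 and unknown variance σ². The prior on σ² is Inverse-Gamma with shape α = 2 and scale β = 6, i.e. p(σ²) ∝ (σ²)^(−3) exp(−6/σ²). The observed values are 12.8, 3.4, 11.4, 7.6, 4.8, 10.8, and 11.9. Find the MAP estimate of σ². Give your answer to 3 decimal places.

σ̂²_MAP = 7.293

Sum of squared deviations about the known mean: SS = (12.8−9)² + (3.4−9)² + (11.4−9)² + (7.6−9)² + (4.8−9)² + (10.8−9)² + (11.9−9)² = 82.81.
The Normal likelihood contributes (σ²)^(−n/2) exp(−SS/(2σ²)), so the posterior is Inverse-Gamma(α + n/2, β + SS/2) = Inverse-Gamma(5.5, 47.405).
The mode of Inverse-Gamma(a, b) is b/(a+1) = 47.405/6.5 ≈ 7.293.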